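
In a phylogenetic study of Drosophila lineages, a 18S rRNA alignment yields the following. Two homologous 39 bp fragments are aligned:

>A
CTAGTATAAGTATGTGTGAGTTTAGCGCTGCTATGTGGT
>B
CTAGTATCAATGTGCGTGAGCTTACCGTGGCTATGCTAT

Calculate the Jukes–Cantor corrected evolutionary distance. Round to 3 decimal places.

The sequences differ at 11 of 39 sites, so p = 11/39 ≈ 0.282051.
d = −(3/4) ln(1 − 4p/3) = −0.75 ln(1 − 0.376068) = −0.75 ln(0.623932)
  = −0.75 × (-0.471714) = 0.353786 substitutions/site.

0.354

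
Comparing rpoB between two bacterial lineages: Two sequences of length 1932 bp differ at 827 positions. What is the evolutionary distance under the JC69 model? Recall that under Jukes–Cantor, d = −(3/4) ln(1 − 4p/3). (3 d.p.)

0.634

p = 827/1932 ≈ 0.428054.
d = −(3/4) ln(1 − 4p/3) = −0.75 ln(1 − 0.570739) = −0.75 ln(0.429261)
  = −0.75 × (-0.845690) = 0.634268 substitutions/site.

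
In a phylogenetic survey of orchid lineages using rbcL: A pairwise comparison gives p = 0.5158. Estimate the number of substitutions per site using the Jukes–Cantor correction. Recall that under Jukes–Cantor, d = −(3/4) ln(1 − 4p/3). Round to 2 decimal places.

0.87

d = −(3/4) ln(1 − 4p/3) = −0.75 ln(1 − 0.687733) = −0.75 ln(0.312267)
  = −0.75 × (-1.163897) = 0.872923 substitutions/site.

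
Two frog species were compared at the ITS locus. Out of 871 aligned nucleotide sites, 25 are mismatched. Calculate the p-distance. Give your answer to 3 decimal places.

0.029

p = 25/871 = 0.028702… ≈ 0.029 (to 3 d.p.).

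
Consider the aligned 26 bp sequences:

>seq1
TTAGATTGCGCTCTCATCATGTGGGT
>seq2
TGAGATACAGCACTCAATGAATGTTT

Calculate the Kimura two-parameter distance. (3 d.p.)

Of 26 sites, 3 differences are transitions and 9 are transversions, so P = 3/26 ≈ 0.115385 and Q = 9/26 ≈ 0.346154.
Under the Kimura two-parameter model, d = −½ ln(1 − 2P − Q) − ¼ ln(1 − 2Q).
1 − 2P − Q = 0.423076, giving −½ ln(0.423076) = 0.430102.
1 − 2Q = 0.307692, giving −¼ ln(0.307692) = 0.294664.
d = 0.430102 + 0.294664 = 0.724766.

0.725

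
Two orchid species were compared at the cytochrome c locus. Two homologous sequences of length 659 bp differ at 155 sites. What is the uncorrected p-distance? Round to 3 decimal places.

p = 155/659 = 0.235204… ≈ 0.235 (to 3 d.p.).

0.235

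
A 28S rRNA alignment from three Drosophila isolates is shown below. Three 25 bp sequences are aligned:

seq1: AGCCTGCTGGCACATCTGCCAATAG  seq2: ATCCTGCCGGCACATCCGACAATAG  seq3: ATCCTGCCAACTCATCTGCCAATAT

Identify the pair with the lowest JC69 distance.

seq1 and seq2

seq1–seq2: 4/25 differ, p = 0.160, d = 0.180.
seq1–seq3: 6/25 differ, p = 0.240, d = 0.289.
seq2–seq3: 6/25 differ, p = 0.240, d = 0.289.
The smallest distance is between seq1 and seq2.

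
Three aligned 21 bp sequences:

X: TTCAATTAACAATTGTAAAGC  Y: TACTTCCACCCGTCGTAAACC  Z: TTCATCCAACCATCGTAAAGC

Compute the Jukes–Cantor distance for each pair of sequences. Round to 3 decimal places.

X–Y: 10/21 sites differ → p ≈ 0.47619, d = −0.75 ln(1 − 0.63492) = 0.755729 ≈ 0.756.
X–Z: 5/21 sites differ → p ≈ 0.238095, d = −0.75 ln(1 − 0.31746) = 0.286451 ≈ 0.286.
Y–Z: 5/21 sites differ → p ≈ 0.238095, d = −0.75 ln(1 − 0.31746) = 0.286451 ≈ 0.286.

d(X,Y) = 0.756, d(X,Z) = 0.286, d(Y,Z) = 0.286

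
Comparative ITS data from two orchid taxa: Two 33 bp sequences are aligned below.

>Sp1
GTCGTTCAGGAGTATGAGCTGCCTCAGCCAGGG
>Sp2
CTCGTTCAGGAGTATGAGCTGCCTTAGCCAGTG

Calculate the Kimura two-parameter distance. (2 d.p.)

Of 33 sites, 1 differences are transitions and 2 are transversions, so P = 1/33 ≈ 0.030303 and Q = 2/33 ≈ 0.060606.
Under the Kimura two-parameter model, d = −½ ln(1 − 2P − Q) − ¼ ln(1 − 2Q).
1 − 2P − Q = 0.878788, giving −½ ln(0.878788) = 0.064606.
1 − 2Q = 0.878788, giving −¼ ln(0.878788) = 0.032303.
d = 0.064606 + 0.032303 = 0.096909.

0.10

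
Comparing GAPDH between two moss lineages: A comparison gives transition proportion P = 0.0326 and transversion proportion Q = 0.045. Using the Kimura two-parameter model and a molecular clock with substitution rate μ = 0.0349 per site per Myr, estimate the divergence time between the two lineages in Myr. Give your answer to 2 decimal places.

Under the Kimura two-parameter model, d = −½ ln(1 − 2P − Q) − ¼ ln(1 − 2Q).
1 − 2P − Q = 0.8898, giving −½ ln(0.8898) = 0.058379.
1 − 2Q = 0.91, giving −¼ ln(0.91) = 0.023578.
d = 0.058379 + 0.023578 = 0.081957.
Under a molecular clock d = 2μt, so t = d/(2μ) = 0.081957 / (2 × 0.0349) = 1.17 Myr.

1.17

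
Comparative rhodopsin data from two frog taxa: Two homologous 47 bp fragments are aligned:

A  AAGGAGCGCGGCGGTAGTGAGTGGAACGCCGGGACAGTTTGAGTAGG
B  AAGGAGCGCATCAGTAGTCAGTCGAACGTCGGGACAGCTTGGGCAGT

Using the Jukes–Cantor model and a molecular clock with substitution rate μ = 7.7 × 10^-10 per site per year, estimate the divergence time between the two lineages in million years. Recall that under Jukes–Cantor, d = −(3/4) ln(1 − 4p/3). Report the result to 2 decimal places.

162.49

The sequences differ at 10 of 47 sites (10, 11, 13, 19, 23, 29, 38, 42, 44, 47), so p = 10/47 ≈ 0.212766.
d = −(3/4) ln(1 − 4p/3) = −0.75 ln(1 − 0.283688) = −0.75 ln(0.716312)
  = −0.75 × (-0.333639) = 0.250229 substitutions/site.
Under a molecular clock d = 2μt, so t = d/(2μ) = 0.250229 / (2 × 7.7 × 10^-10) = 162.49 million years.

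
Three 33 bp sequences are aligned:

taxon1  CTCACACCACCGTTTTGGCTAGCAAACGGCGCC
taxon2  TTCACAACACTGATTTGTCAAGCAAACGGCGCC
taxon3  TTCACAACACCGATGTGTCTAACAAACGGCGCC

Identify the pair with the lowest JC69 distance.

taxon1–taxon2: 6/33 differ, p = 0.182, d = 0.208.
taxon1–taxon3: 6/33 differ, p = 0.182, d = 0.208.
taxon2–taxon3: 4/33 differ, p = 0.121, d = 0.132.
The smallest distance is between taxon2 and taxon3.

taxon2 and taxon3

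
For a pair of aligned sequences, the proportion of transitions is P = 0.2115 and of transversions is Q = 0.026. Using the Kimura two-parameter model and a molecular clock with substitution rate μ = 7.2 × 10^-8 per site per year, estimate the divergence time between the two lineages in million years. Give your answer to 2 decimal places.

Under the Kimura two-parameter model, d = −½ ln(1 − 2P − Q) − ¼ ln(1 − 2Q).
1 − 2P − Q = 0.551, giving −½ ln(0.551) = 0.298010.
1 − 2Q = 0.948, giving −¼ ln(0.948) = 0.013350.
d = 0.298010 + 0.013350 = 0.311360.
Under a molecular clock d = 2μt, so t = d/(2μ) = 0.311360 / (2 × 7.2 × 10^-8) = 2.16 million years.

2.16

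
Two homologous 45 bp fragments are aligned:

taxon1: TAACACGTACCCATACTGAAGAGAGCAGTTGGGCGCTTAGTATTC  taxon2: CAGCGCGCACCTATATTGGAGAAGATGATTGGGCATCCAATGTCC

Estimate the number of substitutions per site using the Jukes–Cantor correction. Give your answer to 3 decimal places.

0.673

The sequences differ at 20 of 45 sites, so p = 20/45 ≈ 0.444444.
d = −(3/4) ln(1 − 4p/3) = −0.75 ln(1 − 0.592592) = −0.75 ln(0.407408)
  = −0.75 × (-0.897940) = 0.673455 substitutions/site.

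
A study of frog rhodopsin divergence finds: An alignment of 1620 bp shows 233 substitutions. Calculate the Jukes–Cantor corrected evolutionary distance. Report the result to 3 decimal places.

0.160

p = 233/1620 ≈ 0.143827.
d = −(3/4) ln(1 − 4p/3) = −0.75 ln(1 − 0.191769) = −0.75 ln(0.808231)
  = −0.75 × (-0.212907) = 0.159680 substitutions/site.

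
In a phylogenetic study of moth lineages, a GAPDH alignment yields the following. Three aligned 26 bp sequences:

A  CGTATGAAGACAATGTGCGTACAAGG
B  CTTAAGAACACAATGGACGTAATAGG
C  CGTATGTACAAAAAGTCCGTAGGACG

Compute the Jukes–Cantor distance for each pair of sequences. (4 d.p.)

d(A,B) = 0.3335, d(A,C) = 0.3961, d(B,C) = 0.5393

A–B: 7/26 sites differ → p ≈ 0.269231, d = −0.75 ln(1 − 0.358975) = 0.333515 ≈ 0.3335.
A–C: 8/26 sites differ → p ≈ 0.307692, d = −0.75 ln(1 − 0.410256) = 0.396050 ≈ 0.3961.
B–C: 10/26 sites differ → p ≈ 0.384615, d = −0.75 ln(1 − 0.51282) = 0.539341 ≈ 0.5393.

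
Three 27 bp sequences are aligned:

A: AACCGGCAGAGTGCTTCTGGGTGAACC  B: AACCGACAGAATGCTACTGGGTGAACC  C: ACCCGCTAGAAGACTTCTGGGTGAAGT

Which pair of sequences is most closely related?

A–B: 3/27 differ, p = 0.111, d = 0.120.
A–C: 8/27 differ, p = 0.296, d = 0.377.
B–C: 8/27 differ, p = 0.296, d = 0.377.
The smallest distance is between A and B.

A and B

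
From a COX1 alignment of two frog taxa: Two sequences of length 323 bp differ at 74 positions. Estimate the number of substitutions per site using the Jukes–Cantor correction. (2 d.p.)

p = 74/323 ≈ 0.229102.
d = −(3/4) ln(1 − 4p/3) = −0.75 ln(1 − 0.305469) = −0.75 ln(0.694531)
  = −0.75 × (-0.364518) = 0.273389 substitutions/site.

0.27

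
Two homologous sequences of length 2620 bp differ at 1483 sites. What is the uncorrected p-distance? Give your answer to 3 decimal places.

p = 1483/2620 = 0.566030… ≈ 0.566 (to 3 d.p.).

0.566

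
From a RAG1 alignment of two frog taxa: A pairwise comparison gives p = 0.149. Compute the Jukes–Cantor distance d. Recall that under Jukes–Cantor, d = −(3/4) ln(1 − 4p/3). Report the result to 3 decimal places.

d = −(3/4) ln(1 − 4p/3) = −0.75 ln(1 − 0.198667) = −0.75 ln(0.801333)
  = −0.75 × (-0.221479) = 0.166109 substitutions/site.

0.166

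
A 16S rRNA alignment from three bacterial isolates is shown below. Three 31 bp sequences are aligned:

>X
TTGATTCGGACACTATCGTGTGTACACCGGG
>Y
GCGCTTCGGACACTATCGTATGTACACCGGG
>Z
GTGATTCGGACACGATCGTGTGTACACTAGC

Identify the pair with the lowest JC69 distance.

X–Y: 4/31 differ, p = 0.129, d = 0.142.
X–Z: 5/31 differ, p = 0.161, d = 0.182.
Y–Z: 7/31 differ, p = 0.226, d = 0.269.
The smallest distance is between X and Y.

X and Y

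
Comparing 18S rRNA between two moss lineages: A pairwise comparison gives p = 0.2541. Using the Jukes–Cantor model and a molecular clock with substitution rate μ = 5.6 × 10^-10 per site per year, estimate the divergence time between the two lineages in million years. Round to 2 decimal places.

277.03

d = −(3/4) ln(1 − 4p/3) = −0.75 ln(1 − 0.3388) = −0.75 ln(0.6612)
  = −0.75 × (-0.413699) = 0.310274 substitutions/site.
Under a molecular clock d = 2μt, so t = d/(2μ) = 0.310274 / (2 × 5.6 × 10^-10) = 277.03 million years.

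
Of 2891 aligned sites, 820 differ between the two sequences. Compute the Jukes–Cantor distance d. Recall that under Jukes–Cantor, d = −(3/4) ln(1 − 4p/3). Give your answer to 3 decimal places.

0.356

p = 820/2891 ≈ 0.283639.
d = −(3/4) ln(1 − 4p/3) = −0.75 ln(1 − 0.378185) = −0.75 ln(0.621815)
  = −0.75 × (-0.475113) = 0.356335 substitutions/site.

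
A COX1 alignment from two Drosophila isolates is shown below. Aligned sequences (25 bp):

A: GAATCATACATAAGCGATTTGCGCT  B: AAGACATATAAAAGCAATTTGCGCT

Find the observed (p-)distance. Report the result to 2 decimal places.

The sequences differ at 6 of 25 positions (sites 1, 3, 4, 9, 11, 16).
p = 6/25 = 0.24.

0.24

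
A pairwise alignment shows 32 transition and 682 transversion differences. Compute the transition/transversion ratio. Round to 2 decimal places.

R = 32/682 = 0.046920… ≈ 0.05 (to 2 d.p.).

0.05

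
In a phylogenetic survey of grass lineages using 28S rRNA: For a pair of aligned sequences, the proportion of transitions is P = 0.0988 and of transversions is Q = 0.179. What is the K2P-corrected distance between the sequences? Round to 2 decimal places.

Under the Kimura two-parameter model, d = −½ ln(1 − 2P − Q) − ¼ ln(1 − 2Q).
1 − 2P − Q = 0.6234, giving −½ ln(0.6234) = 0.236283.
1 − 2Q = 0.642, giving −¼ ln(0.642) = 0.110792.
d = 0.236283 + 0.110792 = 0.347075.

0.35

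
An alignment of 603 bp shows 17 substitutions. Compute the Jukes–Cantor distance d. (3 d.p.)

0.029

p = 17/603 ≈ 0.028192.
d = −(3/4) ln(1 − 4p/3) = −0.75 ln(1 − 0.037589) = −0.75 ln(0.962411)
  = −0.75 × (-0.038314) = 0.028736 substitutions/site.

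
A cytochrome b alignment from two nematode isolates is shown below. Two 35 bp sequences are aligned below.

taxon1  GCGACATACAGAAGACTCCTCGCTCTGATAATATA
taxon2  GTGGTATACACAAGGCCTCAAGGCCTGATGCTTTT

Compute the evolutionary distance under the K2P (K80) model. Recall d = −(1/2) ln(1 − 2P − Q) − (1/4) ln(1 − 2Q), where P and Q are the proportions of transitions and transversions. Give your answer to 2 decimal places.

0.66

Of 35 sites, 8 differences are transitions and 7 are transversions, so P = 8/35 ≈ 0.228571 and Q = 7/35 = 0.2.
Under the Kimura two-parameter model, d = −½ ln(1 − 2P − Q) − ¼ ln(1 − 2Q).
1 − 2P − Q = 0.342858, giving −½ ln(0.342858) = 0.535219.
1 − 2Q = 0.6, giving −¼ ln(0.6) = 0.127706.
d = 0.535219 + 0.127706 = 0.662925.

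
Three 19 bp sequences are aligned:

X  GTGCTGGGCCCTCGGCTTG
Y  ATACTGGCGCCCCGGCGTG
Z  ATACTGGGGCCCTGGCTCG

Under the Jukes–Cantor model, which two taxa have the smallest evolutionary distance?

X–Y: 6/19 differ, p = 0.316, d = 0.410.
X–Z: 6/19 differ, p = 0.316, d = 0.410.
Y–Z: 4/19 differ, p = 0.211, d = 0.247.
The smallest distance is between Y and Z.

Y and Z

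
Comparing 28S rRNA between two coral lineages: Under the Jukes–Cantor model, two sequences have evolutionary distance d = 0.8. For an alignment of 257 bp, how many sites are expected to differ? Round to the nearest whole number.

Invert JC69: p = (3/4)(1 − e^(−4d/3)) = 0.75 × (1 − e^(-1.066667)) = 0.75 × (1 − 0.344154) = 0.491885.
Expected differing sites = pL ≈ 0.491885 × 257 = 126.414445 ≈ 126.

126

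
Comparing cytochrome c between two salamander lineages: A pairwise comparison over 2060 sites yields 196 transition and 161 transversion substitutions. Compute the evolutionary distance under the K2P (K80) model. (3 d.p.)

0.199

P = 196/2060 ≈ 0.095146 and Q = 161/2060 ≈ 0.078155.
Under the Kimura two-parameter model, d = −½ ln(1 − 2P − Q) − ¼ ln(1 − 2Q).
1 − 2P − Q = 0.731553, giving −½ ln(0.731553) = 0.156293.
1 − 2Q = 0.84369, giving −¼ ln(0.84369) = 0.042493.
d = 0.156293 + 0.042493 = 0.198786.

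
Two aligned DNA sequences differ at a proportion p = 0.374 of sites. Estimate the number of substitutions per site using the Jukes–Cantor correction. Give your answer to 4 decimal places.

d = −(3/4) ln(1 − 4p/3) = −0.75 ln(1 − 0.498667) = −0.75 ln(0.501333)
  = −0.75 × (-0.690485) = 0.517864 substitutions/site.

0.5179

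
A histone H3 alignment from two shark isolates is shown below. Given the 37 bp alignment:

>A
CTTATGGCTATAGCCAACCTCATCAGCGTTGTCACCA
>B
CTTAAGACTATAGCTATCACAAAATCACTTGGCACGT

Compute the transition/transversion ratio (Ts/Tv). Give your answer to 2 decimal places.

Transitions are A↔G and C↔T; transversions are all other mismatches.
Transitions: 3. Transversions: 13.
R = 3/13 = 0.230769… ≈ 0.23 (to 2 d.p.).

0.23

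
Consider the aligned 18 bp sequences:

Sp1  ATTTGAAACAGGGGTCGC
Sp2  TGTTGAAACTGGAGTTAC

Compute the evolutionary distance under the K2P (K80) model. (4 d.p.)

0.4479

Of 18 sites, 3 differences are transitions and 3 are transversions, so P = 3/18 ≈ 0.166667 and Q = 3/18 ≈ 0.166667.
Under the Kimura two-parameter model, d = −½ ln(1 − 2P − Q) − ¼ ln(1 − 2Q).
1 − 2P − Q = 0.499999, giving −½ ln(0.499999) = 0.346575.
1 − 2Q = 0.666666, giving −¼ ln(0.666666) = 0.101367.
d = 0.346575 + 0.101367 = 0.447942.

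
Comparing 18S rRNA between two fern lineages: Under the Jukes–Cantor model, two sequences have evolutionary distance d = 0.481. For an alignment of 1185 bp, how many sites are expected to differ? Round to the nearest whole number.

421

Invert JC69: p = (3/4)(1 − e^(−4d/3)) = 0.75 × (1 − e^(-0.641333)) = 0.75 × (1 − 0.526590) = 0.355058.
Expected differing sites = pL ≈ 0.355058 × 1185 = 420.74373 ≈ 421.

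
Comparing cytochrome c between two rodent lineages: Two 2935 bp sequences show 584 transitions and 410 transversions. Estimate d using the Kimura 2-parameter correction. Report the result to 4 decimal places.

P = 584/2935 ≈ 0.198978 and Q = 410/2935 ≈ 0.139693.
Under the Kimura two-parameter model, d = −½ ln(1 − 2P − Q) − ¼ ln(1 − 2Q).
1 − 2P − Q = 0.462351, giving −½ ln(0.462351) = 0.385715.
1 − 2Q = 0.720614, giving −¼ ln(0.720614) = 0.081913.
d = 0.385715 + 0.081913 = 0.467628.

0.4676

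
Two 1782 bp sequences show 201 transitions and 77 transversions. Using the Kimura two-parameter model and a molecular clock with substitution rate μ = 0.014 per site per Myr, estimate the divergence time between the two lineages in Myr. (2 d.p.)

P = 201/1782 ≈ 0.112795 and Q = 77/1782 ≈ 0.04321.
Under the Kimura two-parameter model, d = −½ ln(1 − 2P − Q) − ¼ ln(1 − 2Q).
1 − 2P − Q = 0.7312, giving −½ ln(0.7312) = 0.156534.
1 − 2Q = 0.91358, giving −¼ ln(0.91358) = 0.022596.
d = 0.156534 + 0.022596 = 0.179130.
Under a molecular clock d = 2μt, so t = d/(2μ) = 0.179130 / (2 × 0.014) = 6.40 Myr.

6.40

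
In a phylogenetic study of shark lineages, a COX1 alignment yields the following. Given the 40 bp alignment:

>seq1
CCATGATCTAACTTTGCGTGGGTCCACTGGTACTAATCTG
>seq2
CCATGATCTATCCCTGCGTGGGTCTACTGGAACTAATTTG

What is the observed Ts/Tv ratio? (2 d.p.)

2.00

Transitions are A↔G and C↔T; transversions are all other mismatches.
Transitions: 4. Transversions: 2.
R = 4/2 = 2.00.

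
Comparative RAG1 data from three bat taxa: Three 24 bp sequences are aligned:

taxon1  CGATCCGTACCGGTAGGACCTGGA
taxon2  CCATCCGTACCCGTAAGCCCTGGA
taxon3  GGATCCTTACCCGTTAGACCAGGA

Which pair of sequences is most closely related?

taxon1–taxon2: 4/24 differ, p = 0.167, d = 0.188.
taxon1–taxon3: 6/24 differ, p = 0.250, d = 0.304.
taxon2–taxon3: 6/24 differ, p = 0.250, d = 0.304.
The smallest distance is between taxon1 and taxon2.

taxon1 and taxon2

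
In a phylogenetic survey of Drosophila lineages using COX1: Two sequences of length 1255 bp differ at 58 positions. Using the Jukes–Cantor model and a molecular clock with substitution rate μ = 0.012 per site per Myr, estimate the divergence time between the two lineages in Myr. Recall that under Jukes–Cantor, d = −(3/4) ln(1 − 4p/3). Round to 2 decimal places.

p = 58/1255 ≈ 0.046215.
d = −(3/4) ln(1 − 4p/3) = −0.75 ln(1 − 0.06162) = −0.75 ln(0.93838)
  = −0.75 × (-0.063600) = 0.047700 substitutions/site.
Under a molecular clock d = 2μt, so t = d/(2μ) = 0.047700 / (2 × 0.012) = 1.99 Myr.

1.99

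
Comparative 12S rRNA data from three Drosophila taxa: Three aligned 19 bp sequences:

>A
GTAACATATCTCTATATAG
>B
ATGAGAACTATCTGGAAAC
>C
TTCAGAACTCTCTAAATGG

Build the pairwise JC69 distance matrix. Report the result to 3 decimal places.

A–B: 10/19 sites differ → p ≈ 0.526316, d = −0.75 ln(1 − 0.701755) = 0.907380 ≈ 0.907.
A–C: 7/19 sites differ → p ≈ 0.368421, d = −0.75 ln(1 − 0.491228) = 0.506816 ≈ 0.507.
B–C: 8/19 sites differ → p ≈ 0.421053, d = −0.75 ln(1 − 0.561404) = 0.618132 ≈ 0.618.

d(A,B) = 0.907, d(A,C) = 0.507, d(B,C) = 0.618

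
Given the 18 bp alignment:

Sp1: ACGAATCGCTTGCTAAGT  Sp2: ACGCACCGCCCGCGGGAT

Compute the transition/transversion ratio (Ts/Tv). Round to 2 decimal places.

Transitions are A↔G and C↔T; transversions are all other mismatches.
Transitions: 6. Transversions: 2.
R = 6/2 = 3.00.

3.00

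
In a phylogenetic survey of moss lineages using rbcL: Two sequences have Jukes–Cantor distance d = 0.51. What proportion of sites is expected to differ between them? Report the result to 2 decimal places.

p = (3/4)(1 − e^(−4d/3)) = 0.75 × (1 − e^(-0.68)) = 0.75 × (1 − 0.506617) = 0.370037.

0.37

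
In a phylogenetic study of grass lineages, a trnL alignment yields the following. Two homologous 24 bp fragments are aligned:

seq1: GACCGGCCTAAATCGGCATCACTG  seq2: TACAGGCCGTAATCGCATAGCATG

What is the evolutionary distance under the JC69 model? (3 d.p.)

The sequences differ at 11 of 24 sites, so p = 11/24 ≈ 0.458333.
d = −(3/4) ln(1 − 4p/3) = −0.75 ln(1 − 0.611111) = −0.75 ln(0.388889)
  = −0.75 × (-0.944461) = 0.708346 substitutions/site.

0.708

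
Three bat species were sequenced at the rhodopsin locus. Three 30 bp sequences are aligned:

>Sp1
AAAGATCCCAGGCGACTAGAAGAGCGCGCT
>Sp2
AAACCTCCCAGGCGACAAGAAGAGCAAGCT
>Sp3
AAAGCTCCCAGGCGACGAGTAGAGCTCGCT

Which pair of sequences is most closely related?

Sp1–Sp2: 5/30 differ, p = 0.167, d = 0.188.
Sp1–Sp3: 4/30 differ, p = 0.133, d = 0.147.
Sp2–Sp3: 5/30 differ, p = 0.167, d = 0.188.
The smallest distance is between Sp1 and Sp3.

Sp1 and Sp3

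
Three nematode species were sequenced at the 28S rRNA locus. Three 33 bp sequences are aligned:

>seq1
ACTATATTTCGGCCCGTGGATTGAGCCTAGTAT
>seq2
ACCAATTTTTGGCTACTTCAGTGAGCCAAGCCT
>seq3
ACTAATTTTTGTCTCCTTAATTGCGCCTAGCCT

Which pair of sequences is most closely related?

seq2 and seq3

seq1–seq2: 13/33 differ, p = 0.394, d = 0.559.
seq1–seq3: 11/33 differ, p = 0.333, d = 0.441.
seq2–seq3: 7/33 differ, p = 0.212, d = 0.249.
The smallest distance is between seq2 and seq3.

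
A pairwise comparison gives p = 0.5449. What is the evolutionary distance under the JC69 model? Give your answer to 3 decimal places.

d = −(3/4) ln(1 − 4p/3) = −0.75 ln(1 − 0.726533) = −0.75 ln(0.273467)
  = −0.75 × (-1.296574) = 0.972431 substitutions/site.

0.972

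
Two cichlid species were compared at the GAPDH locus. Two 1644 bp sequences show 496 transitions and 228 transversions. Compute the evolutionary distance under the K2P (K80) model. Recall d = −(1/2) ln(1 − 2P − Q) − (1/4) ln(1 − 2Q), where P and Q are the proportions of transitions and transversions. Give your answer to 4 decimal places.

P = 496/1644 ≈ 0.301703 and Q = 228/1644 ≈ 0.138686.
Under the Kimura two-parameter model, d = −½ ln(1 − 2P − Q) − ¼ ln(1 − 2Q).
1 − 2P − Q = 0.257908, giving −½ ln(0.257908) = 0.677576.
1 − 2Q = 0.722628, giving −¼ ln(0.722628) = 0.081215.
d = 0.677576 + 0.081215 = 0.758791.

0.7588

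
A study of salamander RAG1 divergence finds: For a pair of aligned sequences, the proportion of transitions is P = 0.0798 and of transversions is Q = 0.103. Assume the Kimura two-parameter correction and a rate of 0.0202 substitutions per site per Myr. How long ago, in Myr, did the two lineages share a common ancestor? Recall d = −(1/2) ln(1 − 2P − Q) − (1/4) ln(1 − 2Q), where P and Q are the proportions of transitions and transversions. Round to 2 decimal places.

Under the Kimura two-parameter model, d = −½ ln(1 − 2P − Q) − ¼ ln(1 − 2Q).
1 − 2P − Q = 0.7374, giving −½ ln(0.7374) = 0.152312.
1 − 2Q = 0.794, giving −¼ ln(0.794) = 0.057668.
d = 0.152312 + 0.057668 = 0.209980.
Under a molecular clock d = 2μt, so t = d/(2μ) = 0.209980 / (2 × 0.0202) = 5.20 Myr.

5.20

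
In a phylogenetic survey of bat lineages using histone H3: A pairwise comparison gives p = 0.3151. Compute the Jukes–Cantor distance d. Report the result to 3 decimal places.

0.409

d = −(3/4) ln(1 − 4p/3) = −0.75 ln(1 − 0.420133) = −0.75 ln(0.579867)
  = −0.75 × (-0.544957) = 0.408718 substitutions/site.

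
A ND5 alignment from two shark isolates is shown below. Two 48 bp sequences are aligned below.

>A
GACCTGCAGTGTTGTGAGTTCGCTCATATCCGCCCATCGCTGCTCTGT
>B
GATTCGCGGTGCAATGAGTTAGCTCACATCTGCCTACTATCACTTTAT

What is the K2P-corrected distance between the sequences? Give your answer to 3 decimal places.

0.715

Of 48 sites, 17 differences are transitions and 2 are transversions, so P = 17/48 ≈ 0.354167 and Q = 2/48 ≈ 0.041667.
Under the Kimura two-parameter model, d = −½ ln(1 − 2P − Q) − ¼ ln(1 − 2Q).
1 − 2P − Q = 0.249999, giving −½ ln(0.249999) = 0.693149.
1 − 2Q = 0.916666, giving −¼ ln(0.916666) = 0.021753.
d = 0.693149 + 0.021753 = 0.714902.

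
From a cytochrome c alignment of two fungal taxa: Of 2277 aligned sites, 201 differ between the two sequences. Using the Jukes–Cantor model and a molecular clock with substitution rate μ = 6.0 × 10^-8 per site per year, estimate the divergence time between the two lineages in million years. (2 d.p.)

p = 201/2277 ≈ 0.088274.
d = −(3/4) ln(1 − 4p/3) = −0.75 ln(1 − 0.117699) = −0.75 ln(0.882301)
  = −0.75 × (-0.125222) = 0.093917 substitutions/site.
Under a molecular clock d = 2μt, so t = d/(2μ) = 0.093917 / (2 × 6.0 × 10^-8) = 0.78 million years.

0.78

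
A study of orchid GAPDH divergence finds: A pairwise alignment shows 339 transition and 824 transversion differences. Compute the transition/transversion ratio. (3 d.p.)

R = 339/824 = 0.411407… ≈ 0.411 (to 3 d.p.).

0.411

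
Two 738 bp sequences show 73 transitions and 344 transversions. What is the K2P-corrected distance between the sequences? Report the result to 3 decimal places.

1.218

P = 73/738 ≈ 0.098916 and Q = 344/738 ≈ 0.466125.
Under the Kimura two-parameter model, d = −½ ln(1 − 2P − Q) − ¼ ln(1 − 2Q).
1 − 2P − Q = 0.336043, giving −½ ln(0.336043) = 0.545258.
1 − 2Q = 0.06775, giving −¼ ln(0.06775) = 0.672983.
d = 0.545258 + 0.672983 = 1.218241.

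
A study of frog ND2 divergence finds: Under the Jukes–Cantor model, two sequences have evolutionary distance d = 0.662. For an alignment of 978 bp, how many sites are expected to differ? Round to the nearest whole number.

430

Invert JC69: p = (3/4)(1 − e^(−4d/3)) = 0.75 × (1 − e^(-0.882667)) = 0.75 × (1 − 0.413678) = 0.439742.
Expected differing sites = pL ≈ 0.439742 × 978 = 430.067676 ≈ 430.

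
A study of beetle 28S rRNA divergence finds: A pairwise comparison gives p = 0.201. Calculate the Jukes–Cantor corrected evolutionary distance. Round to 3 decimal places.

0.234

d = −(3/4) ln(1 − 4p/3) = −0.75 ln(1 − 0.268) = −0.75 ln(0.732)
  = −0.75 × (-0.311975) = 0.233981 substitutions/site.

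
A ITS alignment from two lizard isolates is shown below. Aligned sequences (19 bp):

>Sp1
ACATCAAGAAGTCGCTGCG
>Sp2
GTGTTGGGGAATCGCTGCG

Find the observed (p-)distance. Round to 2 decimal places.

0.42

The sequences differ at 8 of 19 positions (sites 1, 2, 3, 5, 6, 7, 9, 11).
p = 8/19 = 0.421052… ≈ 0.42 (to 2 d.p.).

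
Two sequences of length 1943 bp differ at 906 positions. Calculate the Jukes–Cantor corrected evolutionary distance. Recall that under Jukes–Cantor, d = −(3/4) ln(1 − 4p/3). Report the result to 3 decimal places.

0.729

p = 906/1943 ≈ 0.466289.
d = −(3/4) ln(1 − 4p/3) = −0.75 ln(1 − 0.621719) = −0.75 ln(0.378281)
  = −0.75 × (-0.972118) = 0.729089 substitutions/site.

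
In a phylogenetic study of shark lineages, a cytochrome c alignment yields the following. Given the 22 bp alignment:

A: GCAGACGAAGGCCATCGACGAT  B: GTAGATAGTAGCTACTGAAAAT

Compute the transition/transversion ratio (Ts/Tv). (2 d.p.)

Transitions are A↔G and C↔T; transversions are all other mismatches.
Transitions: 9. Transversions: 2.
R = 9/2 = 4.50.

4.50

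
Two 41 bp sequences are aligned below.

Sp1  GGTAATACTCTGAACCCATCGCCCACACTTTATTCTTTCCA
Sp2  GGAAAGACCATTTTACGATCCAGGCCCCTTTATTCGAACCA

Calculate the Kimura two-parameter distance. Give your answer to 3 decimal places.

Of 41 sites, 1 differences are transitions and 17 are transversions, so P = 1/41 ≈ 0.02439 and Q = 17/41 ≈ 0.414634.
Under the Kimura two-parameter model, d = −½ ln(1 − 2P − Q) − ¼ ln(1 − 2Q).
1 − 2P − Q = 0.536586, giving −½ ln(0.536586) = 0.311264.
1 − 2Q = 0.170732, giving −¼ ln(0.170732) = 0.441915.
d = 0.311264 + 0.441915 = 0.753179.

0.753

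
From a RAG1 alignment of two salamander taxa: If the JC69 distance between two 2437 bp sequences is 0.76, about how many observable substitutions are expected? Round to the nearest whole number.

1164

Invert JC69: p = (3/4)(1 − e^(−4d/3)) = 0.75 × (1 − e^(-1.013333)) = 0.75 × (1 − 0.363007) = 0.477745.
Expected differing sites = pL ≈ 0.477745 × 2437 = 1164.264565 ≈ 1164.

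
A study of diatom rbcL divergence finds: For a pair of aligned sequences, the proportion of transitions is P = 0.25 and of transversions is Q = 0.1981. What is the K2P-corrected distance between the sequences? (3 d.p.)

0.725

Under the Kimura two-parameter model, d = −½ ln(1 − 2P − Q) − ¼ ln(1 − 2Q).
1 − 2P − Q = 0.3019, giving −½ ln(0.3019) = 0.598830.
1 − 2Q = 0.6038, giving −¼ ln(0.6038) = 0.126128.
d = 0.598830 + 0.126128 = 0.724958.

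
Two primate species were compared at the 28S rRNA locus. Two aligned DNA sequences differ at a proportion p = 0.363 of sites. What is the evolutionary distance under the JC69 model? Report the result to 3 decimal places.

d = −(3/4) ln(1 − 4p/3) = −0.75 ln(1 − 0.484) = −0.75 ln(0.516)
  = −0.75 × (-0.661649) = 0.496237 substitutions/site.

0.496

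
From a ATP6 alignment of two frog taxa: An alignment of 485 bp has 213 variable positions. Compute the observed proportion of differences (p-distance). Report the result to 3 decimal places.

p = 213/485 = 0.439175… ≈ 0.439 (to 3 d.p.).

0.439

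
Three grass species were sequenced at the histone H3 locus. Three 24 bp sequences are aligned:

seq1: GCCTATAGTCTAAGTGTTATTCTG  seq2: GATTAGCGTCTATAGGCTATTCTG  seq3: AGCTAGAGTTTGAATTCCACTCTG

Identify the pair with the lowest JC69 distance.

seq1 and seq2

seq1–seq2: 8/24 differ, p = 0.333, d = 0.441.
seq1–seq3: 10/24 differ, p = 0.417, d = 0.608.
seq2–seq3: 11/24 differ, p = 0.458, d = 0.708.
The smallest distance is between seq1 and seq2.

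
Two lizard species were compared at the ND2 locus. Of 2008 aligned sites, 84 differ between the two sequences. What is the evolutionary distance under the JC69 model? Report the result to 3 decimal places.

0.043

p = 84/2008 ≈ 0.041833.
d = −(3/4) ln(1 − 4p/3) = −0.75 ln(1 − 0.055777) = −0.75 ln(0.944223)
  = −0.75 × (-0.057393) = 0.043045 substitutions/site.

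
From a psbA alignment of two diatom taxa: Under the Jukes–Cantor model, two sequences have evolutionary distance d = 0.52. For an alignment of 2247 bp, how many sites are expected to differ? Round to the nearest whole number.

Invert JC69: p = (3/4)(1 − e^(−4d/3)) = 0.75 × (1 − e^(-0.693333)) = 0.75 × (1 − 0.499907) = 0.375070.
Expected differing sites = pL ≈ 0.375070 × 2247 = 842.78229 ≈ 843.

843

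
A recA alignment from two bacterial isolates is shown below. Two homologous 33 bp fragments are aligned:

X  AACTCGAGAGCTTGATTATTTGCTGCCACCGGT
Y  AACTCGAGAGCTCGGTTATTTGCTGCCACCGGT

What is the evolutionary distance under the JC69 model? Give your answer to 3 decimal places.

The sequences differ at 2 of 33 sites (13, 15), so p = 2/33 ≈ 0.060606.
d = −(3/4) ln(1 − 4p/3) = −0.75 ln(1 − 0.080808) = −0.75 ln(0.919192)
  = −0.75 × (-0.084260) = 0.063195 substitutions/site.

0.063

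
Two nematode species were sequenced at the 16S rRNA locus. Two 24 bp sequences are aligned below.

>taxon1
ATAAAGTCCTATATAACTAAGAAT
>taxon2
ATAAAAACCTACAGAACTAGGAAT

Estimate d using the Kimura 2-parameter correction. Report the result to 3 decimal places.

Of 24 sites, 3 differences are transitions and 2 are transversions, so P = 3/24 = 0.125 and Q = 2/24 ≈ 0.083333.
Under the Kimura two-parameter model, d = −½ ln(1 − 2P − Q) − ¼ ln(1 − 2Q).
1 − 2P − Q = 0.666667, giving −½ ln(0.666667) = 0.202732.
1 − 2Q = 0.833334, giving −¼ ln(0.833334) = 0.045580.
d = 0.202732 + 0.045580 = 0.248312.

0.248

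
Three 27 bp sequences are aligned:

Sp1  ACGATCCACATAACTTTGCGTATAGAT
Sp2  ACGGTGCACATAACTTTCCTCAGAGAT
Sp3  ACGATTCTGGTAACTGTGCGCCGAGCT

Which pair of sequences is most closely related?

Sp1–Sp2: 6/27 differ, p = 0.222, d = 0.264.
Sp1–Sp3: 9/27 differ, p = 0.333, d = 0.441.
Sp2–Sp3: 10/27 differ, p = 0.370, d = 0.511.
The smallest distance is between Sp1 and Sp2.

Sp1 and Sp2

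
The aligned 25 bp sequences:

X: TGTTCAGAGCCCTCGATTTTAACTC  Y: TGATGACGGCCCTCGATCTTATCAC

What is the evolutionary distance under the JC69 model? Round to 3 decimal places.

0.351

The sequences differ at 7 of 25 sites (3, 5, 7, 8, 18, 22, 24), so p = 7/25 = 0.28.
d = −(3/4) ln(1 − 4p/3) = −0.75 ln(1 − 0.373333) = −0.75 ln(0.626667)
  = −0.75 × (-0.467340) = 0.350505 substitutions/site.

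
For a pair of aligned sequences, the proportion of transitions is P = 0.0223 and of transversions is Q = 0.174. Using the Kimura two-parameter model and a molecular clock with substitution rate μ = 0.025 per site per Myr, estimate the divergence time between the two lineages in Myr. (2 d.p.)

Under the Kimura two-parameter model, d = −½ ln(1 − 2P − Q) − ¼ ln(1 − 2Q).
1 − 2P − Q = 0.7814, giving −½ ln(0.7814) = 0.123334.
1 − 2Q = 0.652, giving −¼ ln(0.652) = 0.106928.
d = 0.123334 + 0.106928 = 0.230262.
Under a molecular clock d = 2μt, so t = d/(2μ) = 0.230262 / (2 × 0.025) = 4.61 Myr.

4.61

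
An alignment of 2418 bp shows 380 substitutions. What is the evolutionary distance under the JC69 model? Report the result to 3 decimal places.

0.176

p = 380/2418 ≈ 0.157155.
d = −(3/4) ln(1 − 4p/3) = −0.75 ln(1 − 0.20954) = −0.75 ln(0.79046)
  = −0.75 × (-0.235140) = 0.176355 substitutions/site.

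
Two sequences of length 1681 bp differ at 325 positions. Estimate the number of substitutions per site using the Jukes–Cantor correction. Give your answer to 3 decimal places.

p = 325/1681 ≈ 0.193337.
d = −(3/4) ln(1 − 4p/3) = −0.75 ln(1 − 0.257783) = −0.75 ln(0.742217)
  = −0.75 × (-0.298114) = 0.223586 substitutions/site.

0.224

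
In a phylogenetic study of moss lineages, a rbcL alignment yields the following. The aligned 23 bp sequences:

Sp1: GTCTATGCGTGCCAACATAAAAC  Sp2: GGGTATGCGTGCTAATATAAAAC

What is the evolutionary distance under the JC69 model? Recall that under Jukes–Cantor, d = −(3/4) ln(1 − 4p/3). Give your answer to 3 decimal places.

The sequences differ at 4 of 23 sites (2, 3, 13, 16), so p = 4/23 ≈ 0.173913.
d = −(3/4) ln(1 − 4p/3) = −0.75 ln(1 − 0.231884) = −0.75 ln(0.768116)
  = −0.75 × (-0.263815) = 0.197861 substitutions/site.

0.198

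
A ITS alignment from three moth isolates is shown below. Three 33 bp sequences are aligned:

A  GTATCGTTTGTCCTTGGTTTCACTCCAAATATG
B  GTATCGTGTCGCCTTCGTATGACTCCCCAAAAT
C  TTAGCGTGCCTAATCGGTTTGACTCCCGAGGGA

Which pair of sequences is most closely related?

A and B

A–B: 11/33 differ, p = 0.333, d = 0.441.
A–C: 15/33 differ, p = 0.455, d = 0.699.
B–C: 14/33 differ, p = 0.424, d = 0.625.
The smallest distance is between A and B.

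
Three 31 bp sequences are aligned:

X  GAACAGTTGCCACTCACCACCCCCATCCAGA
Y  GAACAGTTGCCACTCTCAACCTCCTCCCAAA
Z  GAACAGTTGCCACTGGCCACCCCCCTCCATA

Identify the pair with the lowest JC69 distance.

X and Z

X–Y: 6/31 differ, p = 0.194, d = 0.224.
X–Z: 4/31 differ, p = 0.129, d = 0.142.
Y–Z: 7/31 differ, p = 0.226, d = 0.269.
The smallest distance is between X and Z.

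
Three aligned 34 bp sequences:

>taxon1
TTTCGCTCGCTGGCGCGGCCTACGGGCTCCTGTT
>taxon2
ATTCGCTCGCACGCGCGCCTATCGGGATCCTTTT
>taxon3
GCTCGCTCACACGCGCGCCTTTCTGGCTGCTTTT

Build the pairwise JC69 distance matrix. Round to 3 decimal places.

d(taxon1,taxon2) = 0.326, d(taxon1,taxon3) = 0.423, d(taxon2,taxon3) = 0.241

taxon1–taxon2: 9/34 sites differ → p ≈ 0.264706, d = −0.75 ln(1 − 0.352941) = 0.326488 ≈ 0.326.
taxon1–taxon3: 11/34 sites differ → p ≈ 0.323529, d = −0.75 ln(1 − 0.431372) = 0.423397 ≈ 0.423.
taxon2–taxon3: 7/34 sites differ → p ≈ 0.205882, d = −0.75 ln(1 − 0.274509) = 0.240680 ≈ 0.241.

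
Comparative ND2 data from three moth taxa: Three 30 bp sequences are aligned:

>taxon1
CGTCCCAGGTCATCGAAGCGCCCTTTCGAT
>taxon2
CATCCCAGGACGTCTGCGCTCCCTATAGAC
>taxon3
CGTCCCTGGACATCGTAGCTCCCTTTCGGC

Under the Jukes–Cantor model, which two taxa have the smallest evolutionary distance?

taxon1–taxon2: 10/30 differ, p = 0.333, d = 0.441.
taxon1–taxon3: 6/30 differ, p = 0.200, d = 0.233.
taxon2–taxon3: 9/30 differ, p = 0.300, d = 0.383.
The smallest distance is between taxon1 and taxon3.

taxon1 and taxon3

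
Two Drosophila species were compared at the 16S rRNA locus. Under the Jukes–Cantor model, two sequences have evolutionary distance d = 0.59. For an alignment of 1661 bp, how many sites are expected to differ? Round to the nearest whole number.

Invert JC69: p = (3/4)(1 − e^(−4d/3)) = 0.75 × (1 − e^(-0.786667)) = 0.75 × (1 − 0.455360) = 0.408480.
Expected differing sites = pL ≈ 0.408480 × 1661 = 678.48528 ≈ 678.

678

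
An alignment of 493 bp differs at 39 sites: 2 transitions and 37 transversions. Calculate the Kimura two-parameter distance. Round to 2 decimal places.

0.08

P = 2/493 ≈ 0.004057 and Q = 37/493 ≈ 0.075051.
Under the Kimura two-parameter model, d = −½ ln(1 − 2P − Q) − ¼ ln(1 − 2Q).
1 − 2P − Q = 0.916835, giving −½ ln(0.916835) = 0.043414.
1 − 2Q = 0.849898, giving −¼ ln(0.849898) = 0.040660.
d = 0.043414 + 0.040660 = 0.084074.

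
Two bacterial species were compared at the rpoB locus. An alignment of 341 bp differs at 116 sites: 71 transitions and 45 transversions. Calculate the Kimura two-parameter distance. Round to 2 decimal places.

0.47

P = 71/341 ≈ 0.208211 and Q = 45/341 ≈ 0.131965.
Under the Kimura two-parameter model, d = −½ ln(1 − 2P − Q) − ¼ ln(1 − 2Q).
1 − 2P − Q = 0.451613, giving −½ ln(0.451613) = 0.397465.
1 − 2Q = 0.73607, giving −¼ ln(0.73607) = 0.076608.
d = 0.397465 + 0.076608 = 0.474073.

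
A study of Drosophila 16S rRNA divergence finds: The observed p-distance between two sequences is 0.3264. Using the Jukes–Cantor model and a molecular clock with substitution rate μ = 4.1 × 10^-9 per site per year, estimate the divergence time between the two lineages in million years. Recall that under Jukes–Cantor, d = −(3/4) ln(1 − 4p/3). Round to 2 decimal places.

d = −(3/4) ln(1 − 4p/3) = −0.75 ln(1 − 0.4352) = −0.75 ln(0.5648)
  = −0.75 × (-0.571284) = 0.428463 substitutions/site.
Under a molecular clock d = 2μt, so t = d/(2μ) = 0.428463 / (2 × 4.1 × 10^-9) = 52.25 million years.

52.25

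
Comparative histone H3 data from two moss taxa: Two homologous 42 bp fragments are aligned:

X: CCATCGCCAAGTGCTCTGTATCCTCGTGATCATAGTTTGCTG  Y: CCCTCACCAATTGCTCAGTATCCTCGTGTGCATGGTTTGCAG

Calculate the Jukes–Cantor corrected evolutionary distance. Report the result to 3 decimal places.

0.220

The sequences differ at 8 of 42 sites (3, 6, 11, 17, 29, 30, 34, 41), so p = 8/42 ≈ 0.190476.
d = −(3/4) ln(1 − 4p/3) = −0.75 ln(1 − 0.253968) = −0.75 ln(0.746032)
  = −0.75 × (-0.292987) = 0.219740 substitutions/site.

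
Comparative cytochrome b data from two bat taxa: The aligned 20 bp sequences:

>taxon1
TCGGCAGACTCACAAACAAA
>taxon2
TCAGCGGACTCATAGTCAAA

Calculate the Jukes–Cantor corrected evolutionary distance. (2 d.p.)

The sequences differ at 5 of 20 sites (3, 6, 13, 15, 16), so p = 5/20 = 0.25.
d = −(3/4) ln(1 − 4p/3) = −0.75 ln(1 − 0.333333) = −0.75 ln(0.666667)
  = −0.75 × (-0.405465) = 0.304099 substitutions/site.

0.30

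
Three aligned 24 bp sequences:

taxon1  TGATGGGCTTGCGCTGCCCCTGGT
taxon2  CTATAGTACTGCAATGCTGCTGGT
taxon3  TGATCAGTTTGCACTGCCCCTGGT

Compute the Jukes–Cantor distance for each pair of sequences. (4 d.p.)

taxon1–taxon2: 10/24 sites differ → p ≈ 0.416667, d = −0.75 ln(1 − 0.555556) = 0.608198 ≈ 0.6082.
taxon1–taxon3: 4/24 sites differ → p ≈ 0.166667, d = −0.75 ln(1 − 0.222223) = 0.188487 ≈ 0.1885.
taxon2–taxon3: 10/24 sites differ → p ≈ 0.416667, d = −0.75 ln(1 − 0.555556) = 0.608198 ≈ 0.6082.

d(taxon1,taxon2) = 0.6082, d(taxon1,taxon3) = 0.1885, d(taxon2,taxon3) = 0.6082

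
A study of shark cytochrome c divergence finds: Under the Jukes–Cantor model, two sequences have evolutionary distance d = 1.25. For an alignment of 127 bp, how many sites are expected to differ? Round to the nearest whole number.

Invert JC69: p = (3/4)(1 − e^(−4d/3)) = 0.75 × (1 − e^(-1.666667)) = 0.75 × (1 − 0.188876) = 0.608343.
Expected differing sites = pL ≈ 0.608343 × 127 = 77.259561 ≈ 77.

77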